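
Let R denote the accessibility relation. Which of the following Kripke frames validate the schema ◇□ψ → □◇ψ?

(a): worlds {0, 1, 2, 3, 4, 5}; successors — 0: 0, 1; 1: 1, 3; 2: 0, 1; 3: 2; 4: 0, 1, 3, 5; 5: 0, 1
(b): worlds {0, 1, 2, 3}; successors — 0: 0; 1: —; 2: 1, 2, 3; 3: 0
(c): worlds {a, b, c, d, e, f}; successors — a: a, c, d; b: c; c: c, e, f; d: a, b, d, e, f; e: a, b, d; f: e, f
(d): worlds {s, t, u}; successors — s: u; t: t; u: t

(d)

This is the axiom for convergence; its first-order frame correspondent is ∀x ∀y ∀z (Rxy ∧ Rxz → ∃w (Ryw ∧ Rzw)).
(a): fails — R11 and R13 but 1 and 3 have no common successor.
(b): fails — R23 and R22 but 3 and 2 have no common successor.
(c): fails — Rcc and Rce but c and e have no common successor.
(d): satisfies the condition.
Valid on: (d).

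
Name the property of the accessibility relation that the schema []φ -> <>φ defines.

Suppose □φ→◇φ is valid. At any x set V(φ)=W. Then □φ at x, so ◇φ at x, so x has a successor.
Conversely, on a frame with seriality the schema holds at every world under every valuation.
So the correspondent is seriality.

seriality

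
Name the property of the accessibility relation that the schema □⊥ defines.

emptiness of R

□⊥ is valid iff no world has any successor (otherwise □⊥ fails at any world with one).
Conversely, on a frame with emptiness of R the schema holds at every world under every valuation.
So the correspondent is emptiness of R.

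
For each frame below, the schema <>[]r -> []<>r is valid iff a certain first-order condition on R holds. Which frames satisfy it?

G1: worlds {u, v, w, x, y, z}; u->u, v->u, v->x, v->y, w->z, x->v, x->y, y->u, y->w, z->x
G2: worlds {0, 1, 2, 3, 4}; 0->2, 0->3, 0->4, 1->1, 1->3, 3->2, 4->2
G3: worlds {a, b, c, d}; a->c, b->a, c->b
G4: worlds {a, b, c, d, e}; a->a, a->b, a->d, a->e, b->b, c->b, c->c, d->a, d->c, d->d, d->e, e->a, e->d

The schema corresponds to convergence: forall x forall y forall z (Rxy & Rxz -> exists w (Ryw & Rzw)).
G1: fails — Rvu and Rvx but u and x have no common successor.
G2: fails — R02 and R02 but 2 and 2 have no common successor.
G3: ✓.
G4: fails — Rab and Rae but b and e have no common successor.
Valid on: G3.

G3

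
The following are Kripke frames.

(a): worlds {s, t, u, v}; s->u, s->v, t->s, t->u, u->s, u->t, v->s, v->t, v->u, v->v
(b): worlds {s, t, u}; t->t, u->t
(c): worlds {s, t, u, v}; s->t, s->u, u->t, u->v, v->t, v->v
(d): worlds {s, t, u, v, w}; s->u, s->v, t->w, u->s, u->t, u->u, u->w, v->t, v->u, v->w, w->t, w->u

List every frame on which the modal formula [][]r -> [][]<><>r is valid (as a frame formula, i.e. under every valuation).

(a), (b), (d)

Frame correspondent (Sahlqvist): forall x forall z (x R^2 z -> exists w (x R^2 w & z R^2 w)) — i.e. a generalized confluence (Geach) condition.
(a): satisfies the condition.
(b): satisfies the condition.
(c): fails — sR²t but no w with sR²w and tR²w.
(d): satisfies the condition.
Valid on: (a), (b), (d).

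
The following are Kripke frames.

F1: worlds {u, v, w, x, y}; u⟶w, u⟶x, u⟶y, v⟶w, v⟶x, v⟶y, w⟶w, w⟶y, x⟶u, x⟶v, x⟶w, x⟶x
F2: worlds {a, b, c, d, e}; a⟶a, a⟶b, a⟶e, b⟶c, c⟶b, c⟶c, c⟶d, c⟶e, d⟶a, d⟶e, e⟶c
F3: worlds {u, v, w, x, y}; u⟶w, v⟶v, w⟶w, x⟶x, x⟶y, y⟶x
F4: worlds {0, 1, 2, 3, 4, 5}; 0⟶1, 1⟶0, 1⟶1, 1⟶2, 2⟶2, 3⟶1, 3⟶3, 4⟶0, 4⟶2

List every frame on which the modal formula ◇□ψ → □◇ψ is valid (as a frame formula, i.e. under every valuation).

F3

Frame correspondent (Sahlqvist): ∀x ∀y ∀z (Rxy ∧ Rxz → ∃w (Ryw ∧ Rzw)) — i.e. convergence.
F1: fails — Ruw and Ruy but w and y have no common successor.
F2: fails — Rab and Raa but b and a have no common successor.
F3: ✓.
F4: fails — R10 and R12 but 0 and 2 have no common successor.
Valid on: F3.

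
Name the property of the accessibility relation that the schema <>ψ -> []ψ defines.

This is the CD axiom.
It corresponds to partial functionality: forall x forall y forall z (Rxy & Rxz -> y = z).

Partial functionality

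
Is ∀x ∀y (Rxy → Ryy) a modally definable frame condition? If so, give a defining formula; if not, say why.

This is a Sahlqvist condition; the T□ axiom □(□r → r) defines it.
Suppose □(□r→r) is valid. Take Rxy and set V(r)={w : Ryw}. Then at y, □r holds; since □(□r→r) at x, □r→r at y, so r at y, i.e. Ryy.

Yes, by □(□r → r)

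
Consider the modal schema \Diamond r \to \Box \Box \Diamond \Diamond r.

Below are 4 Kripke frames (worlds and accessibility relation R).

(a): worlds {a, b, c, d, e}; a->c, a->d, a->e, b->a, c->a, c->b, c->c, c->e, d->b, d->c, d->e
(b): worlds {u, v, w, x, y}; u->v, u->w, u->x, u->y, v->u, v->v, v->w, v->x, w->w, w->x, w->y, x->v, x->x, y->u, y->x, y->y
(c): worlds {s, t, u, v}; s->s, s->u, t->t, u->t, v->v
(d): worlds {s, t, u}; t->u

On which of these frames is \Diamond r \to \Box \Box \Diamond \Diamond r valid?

(d)

This is the axiom for a generalized confluence (Geach) condition; its first-order frame correspondent is \forall x \forall y \forall z ((xRy \wedge x R^2 z) \to \exists w (y = w \wedge z R^2 w)).
(a): fails — aRc, aR²e but no w with c=w and eR²w.
(b): fails — uRy, uR²x but no t with y=t and xR²t.
(c): fails — sRs, sR²t but no w with s=w and tR²w.
(d): holds.
Valid on: (d).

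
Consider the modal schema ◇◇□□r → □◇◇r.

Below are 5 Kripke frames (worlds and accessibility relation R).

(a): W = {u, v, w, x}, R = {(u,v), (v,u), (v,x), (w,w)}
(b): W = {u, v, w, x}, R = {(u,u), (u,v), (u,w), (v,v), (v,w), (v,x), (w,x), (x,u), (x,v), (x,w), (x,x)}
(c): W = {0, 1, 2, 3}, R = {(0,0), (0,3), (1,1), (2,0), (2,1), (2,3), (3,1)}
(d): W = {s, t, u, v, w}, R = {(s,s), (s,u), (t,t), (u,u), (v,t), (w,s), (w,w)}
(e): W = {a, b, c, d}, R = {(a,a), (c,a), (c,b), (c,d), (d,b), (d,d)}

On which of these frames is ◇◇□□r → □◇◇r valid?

Frame correspondent (Sahlqvist): ∀x ∀y ∀z ((xR²y ∧ xRz) → ∃w (yR²w ∧ zR²w)) — i.e. a generalized confluence (Geach) condition.
(a): fails — uR²u, uRv but no t with uR²t and vR²t.
(b): satisfies the condition.
(c): satisfies the condition.
(d): satisfies the condition.
(e): fails — cR²a, cRb but no w with aR²w and bR²w.

(b), (c), (d)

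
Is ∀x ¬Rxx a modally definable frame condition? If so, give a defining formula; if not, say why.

Any modally definable frame class is closed under surjective bounded morphisms.
The 2-cycle (worlds s,t with s→t→s) is irreflexive, and the map sending every world to a single reflexive point • is a surjective bounded morphism (forth: every edge maps to (•,•); back: every world has a successor). So any modal formula valid on the 2-cycle is also valid on the reflexive point, which is not irreflexive.
So the class is not modally definable.

Not modally definable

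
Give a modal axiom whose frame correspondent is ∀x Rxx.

□p → p

A defining formula is □p → p (the T axiom).
Suppose □p→p is valid. At any x set V(p)={w : Rxw}. Then □p holds at x, so p holds at x, i.e. Rxx.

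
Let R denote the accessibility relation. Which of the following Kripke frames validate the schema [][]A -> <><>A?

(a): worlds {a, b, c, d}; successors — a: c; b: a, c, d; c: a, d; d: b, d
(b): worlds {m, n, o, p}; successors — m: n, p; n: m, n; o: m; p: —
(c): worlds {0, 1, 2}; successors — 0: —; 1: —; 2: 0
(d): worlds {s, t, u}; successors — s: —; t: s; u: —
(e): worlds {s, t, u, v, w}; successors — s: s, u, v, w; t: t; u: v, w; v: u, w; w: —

(a)

This is the axiom for a generalized confluence (Geach) condition; its first-order frame correspondent is forall x exists w (x R^2 w & x R^2 w).
(a): holds.
(b): fails — at p but no w with pR²w and pR²w.
(c): fails — at 0 but no w with 0R²w and 0R²w.
(d): fails — at s but no w with sR²w and sR²w.
(e): fails — at w but no w* with wR²w* and wR²w*.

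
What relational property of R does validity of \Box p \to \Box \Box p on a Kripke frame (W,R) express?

Suppose □p→□□p is valid. Take Rxy, Ryz and set V(p)={w : Rxw}. Then □p at x, so □□p at x, so □p at y, so p at z, i.e. Rxz.
Conversely, on a frame with transitivity the schema holds at every world under every valuation.
So the correspondent is transitivity.

Transitivity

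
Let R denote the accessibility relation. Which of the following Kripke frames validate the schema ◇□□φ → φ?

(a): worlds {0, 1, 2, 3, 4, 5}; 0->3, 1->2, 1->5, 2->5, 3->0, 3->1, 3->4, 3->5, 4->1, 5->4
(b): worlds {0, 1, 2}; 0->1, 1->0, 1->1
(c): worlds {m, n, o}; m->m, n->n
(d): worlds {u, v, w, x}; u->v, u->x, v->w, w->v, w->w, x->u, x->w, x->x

This is the axiom for a generalized confluence (Geach) condition; its first-order frame correspondent is ∀x ∀y (xRy → ∃w (yR²w ∧ x = w)).
(a): fails — 0R3 but no w with 3R²w and 0=w.
(b): condition met.
(c): condition met.
(d): fails — uRv but no t with vR²t and u=t.
Valid on: (b), (c).

(b), (c)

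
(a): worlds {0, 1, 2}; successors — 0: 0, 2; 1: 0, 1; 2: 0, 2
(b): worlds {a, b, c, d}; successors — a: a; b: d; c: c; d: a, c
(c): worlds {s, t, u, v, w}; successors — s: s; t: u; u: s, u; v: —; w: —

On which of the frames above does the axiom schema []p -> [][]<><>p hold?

Frame correspondent (Sahlqvist): forall x forall z (x R^2 z -> exists w (xRw & z R^2 w)) — i.e. a generalized confluence (Geach) condition.
(a): ✓.
(b): fails — bR²a but no w with bRw and aR²w.
(c): fails — tR²s but no w* with tRw* and sR²w*.

(a)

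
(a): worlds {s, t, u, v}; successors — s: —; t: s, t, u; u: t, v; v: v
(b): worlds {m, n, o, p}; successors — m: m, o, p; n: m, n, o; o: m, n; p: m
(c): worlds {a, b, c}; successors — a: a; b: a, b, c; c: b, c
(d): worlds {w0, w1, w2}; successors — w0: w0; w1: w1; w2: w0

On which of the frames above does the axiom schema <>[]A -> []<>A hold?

(b), (d)

The schema corresponds to convergence: forall x forall y forall z (Rxy & Rxz -> exists w (Ryw & Rzw)).
(a): fails — Rts and Rts but s and s have no common successor.
(b): condition met.
(c): fails — Rbc and Rba but c and a have no common successor.
(d): condition met.
Valid on: (b), (d).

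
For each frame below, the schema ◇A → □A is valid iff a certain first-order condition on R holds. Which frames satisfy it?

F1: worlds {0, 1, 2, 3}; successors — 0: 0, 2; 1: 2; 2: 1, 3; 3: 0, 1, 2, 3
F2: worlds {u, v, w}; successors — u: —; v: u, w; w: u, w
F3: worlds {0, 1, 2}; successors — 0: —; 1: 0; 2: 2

The schema corresponds to partial functionality: ∀x ∀y ∀z (Rxy ∧ Rxz → y = z).
F1: fails — 0 sees both 0 and 2.
F2: fails — v sees both u and w.
F3: ✓.
Valid on: F3.

F3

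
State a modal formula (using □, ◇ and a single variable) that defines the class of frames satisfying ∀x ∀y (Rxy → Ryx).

p → □◇p

This is symmetry; the standard corresponding axiom is B: p → □◇p.
Suppose p→□◇p is valid. Take Rxy and set V(p)={x}. Then p at x, so □◇p at x, so ◇p at y, so some z with Ryz has p; z=x, i.e. Ryx.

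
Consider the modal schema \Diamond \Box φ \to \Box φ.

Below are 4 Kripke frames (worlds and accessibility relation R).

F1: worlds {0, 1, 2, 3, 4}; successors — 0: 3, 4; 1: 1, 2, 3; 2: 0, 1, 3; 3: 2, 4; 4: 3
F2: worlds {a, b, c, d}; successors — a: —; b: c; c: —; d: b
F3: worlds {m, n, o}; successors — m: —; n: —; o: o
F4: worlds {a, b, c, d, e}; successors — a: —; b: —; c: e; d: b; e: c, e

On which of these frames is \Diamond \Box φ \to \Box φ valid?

F3

Frame correspondent (Sahlqvist): \forall x \forall y \forall z (Rxy \wedge Rxz \to Ryz) — i.e. the Euclidean property.
F1: fails — R04 and R04 but not R44.
F2: fails — Rbc and Rbc but not Rcc.
F3: ✓.
F4: fails — Rdb and Rdb but not Rbb.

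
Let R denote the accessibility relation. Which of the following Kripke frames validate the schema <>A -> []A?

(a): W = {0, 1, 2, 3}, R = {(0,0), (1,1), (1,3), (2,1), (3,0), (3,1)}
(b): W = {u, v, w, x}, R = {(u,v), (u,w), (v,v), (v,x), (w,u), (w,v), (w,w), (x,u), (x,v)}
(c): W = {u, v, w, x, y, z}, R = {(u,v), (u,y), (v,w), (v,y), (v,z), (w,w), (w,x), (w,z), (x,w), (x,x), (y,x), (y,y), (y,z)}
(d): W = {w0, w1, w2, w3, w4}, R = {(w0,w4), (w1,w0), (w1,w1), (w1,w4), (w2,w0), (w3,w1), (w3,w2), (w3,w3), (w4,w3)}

none

Frame correspondent (Sahlqvist): forall x forall y forall z (Rxy & Rxz -> y = z) — i.e. partial functionality.
(a): fails — 1 sees both 1 and 3.
(b): fails — u sees both v and w.
(c): fails — u sees both v and y.
(d): fails — w1 sees both w0 and w1.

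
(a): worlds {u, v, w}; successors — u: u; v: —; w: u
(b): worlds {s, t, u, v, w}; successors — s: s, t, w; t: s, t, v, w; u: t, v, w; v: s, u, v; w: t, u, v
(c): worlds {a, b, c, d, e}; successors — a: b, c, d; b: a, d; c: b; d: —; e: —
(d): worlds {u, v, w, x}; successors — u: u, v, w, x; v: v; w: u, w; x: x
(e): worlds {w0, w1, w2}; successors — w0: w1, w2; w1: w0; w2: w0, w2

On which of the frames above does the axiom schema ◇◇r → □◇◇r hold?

Frame correspondent (Sahlqvist): ∀x ∀y ∀z ((xR²y ∧ xRz) → ∃w (y = w ∧ zR²w)) — i.e. a generalized confluence (Geach) condition.
(a): condition met.
(b): condition met.
(c): fails — aR²a, aRb but no w with a=w and bR²w.
(d): fails — uR²u, uRv but no t with u=t and vR²t.
(e): fails — w0R²w0, w0Rw1 but no w with w0=w and w1R²w.
Valid on: (a), (b).

(a), (b)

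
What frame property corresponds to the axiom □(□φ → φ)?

shift-reflexivity

Suppose □(□φ→φ) is valid. Take Rxy and set V(φ)={w : Ryw}. Then at y, □φ holds; since □(□φ→φ) at x, □φ→φ at y, so φ at y, i.e. Ryy.
The converse is a direct semantic check.
So the correspondent is shift-reflexivity.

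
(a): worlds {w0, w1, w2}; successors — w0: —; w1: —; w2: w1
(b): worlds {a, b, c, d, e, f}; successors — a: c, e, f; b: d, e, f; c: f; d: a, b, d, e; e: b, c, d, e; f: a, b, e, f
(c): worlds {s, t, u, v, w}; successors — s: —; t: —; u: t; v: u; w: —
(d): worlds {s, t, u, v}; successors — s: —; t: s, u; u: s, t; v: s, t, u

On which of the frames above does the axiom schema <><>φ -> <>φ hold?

Frame correspondent (Sahlqvist): forall x forall y forall z (Rxy & Ryz -> Rxz) — i.e. transitivity.
(a): condition met.
(b): fails — Rae and Red but not Rad.
(c): fails — Rvu and Rut but not Rvt.
(d): fails — Rut and Rtu but not Ruu.
Valid on: (a).

(a)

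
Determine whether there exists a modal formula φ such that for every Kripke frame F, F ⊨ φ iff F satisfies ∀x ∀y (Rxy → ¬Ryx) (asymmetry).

If a class were modally definable it would be closed under surjective bounded morphisms (Goldblatt–Thomason).
The 3-cycle (worlds s,t,u with s→t→u→s) is asymmetric. Mapping every world to a single reflexive point • is a surjective bounded morphism, and the reflexive point is not asymmetric (R•• but asymmetry requires ¬R••).
So no modal formula (or set of formulas) defines exactly the asymmetric frames.

No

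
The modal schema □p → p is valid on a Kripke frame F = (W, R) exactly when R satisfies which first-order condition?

reflexivity

Suppose □p→p is valid. At any x set V(p)={w : Rxw}. Then □p holds at x, so p holds at x, i.e. Rxx.
The converse is a direct semantic check.
Frame condition: ∀x Rxx.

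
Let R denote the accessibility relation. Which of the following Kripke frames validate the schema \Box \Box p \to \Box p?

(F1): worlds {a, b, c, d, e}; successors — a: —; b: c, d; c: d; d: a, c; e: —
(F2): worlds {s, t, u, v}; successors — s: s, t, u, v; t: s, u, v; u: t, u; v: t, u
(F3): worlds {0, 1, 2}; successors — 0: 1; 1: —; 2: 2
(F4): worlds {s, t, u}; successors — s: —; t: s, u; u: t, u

The schema corresponds to density: \forall x \forall y (Rxy \to \exists z (Rxz \wedge Rzy)).
(F1): fails — Rcd but no z with Rcz and Rzd.
(F2): ✓.
(F3): fails — R01 but no z with R0z and Rz1.
(F4): fails — Rts but no z with Rtz and Rzs.

(F2)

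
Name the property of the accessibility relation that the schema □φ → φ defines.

reflexivity: ∀x Rxx

Suppose □φ→φ is valid. At any x set V(φ)={w : Rxw}. Then □φ holds at x, so φ holds at x, i.e. Rxx.
The converse is a direct semantic check.
Frame condition: ∀x Rxx.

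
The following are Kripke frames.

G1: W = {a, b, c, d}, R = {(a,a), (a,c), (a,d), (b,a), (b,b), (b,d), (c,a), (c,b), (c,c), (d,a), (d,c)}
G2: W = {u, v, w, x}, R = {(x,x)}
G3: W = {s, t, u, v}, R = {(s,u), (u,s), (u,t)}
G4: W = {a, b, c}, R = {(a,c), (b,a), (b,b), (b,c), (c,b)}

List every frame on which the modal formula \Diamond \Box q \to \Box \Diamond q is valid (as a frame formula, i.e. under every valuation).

G1, G2

The schema corresponds to convergence: \forall x \forall y \forall z (Rxy \wedge Rxz \to \exists w (Ryw \wedge Rzw)).
G1: ✓.
G2: ✓.
G3: fails — Rus and Rut but s and t have no common successor.
G4: fails — Rbc and Rba but c and a have no common successor.
Valid on: G1, G2.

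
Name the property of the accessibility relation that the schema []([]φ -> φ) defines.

shift-reflexivity

This is the T□ axiom.
It corresponds to shift-reflexivity: forall x forall y (Rxy -> Ryy).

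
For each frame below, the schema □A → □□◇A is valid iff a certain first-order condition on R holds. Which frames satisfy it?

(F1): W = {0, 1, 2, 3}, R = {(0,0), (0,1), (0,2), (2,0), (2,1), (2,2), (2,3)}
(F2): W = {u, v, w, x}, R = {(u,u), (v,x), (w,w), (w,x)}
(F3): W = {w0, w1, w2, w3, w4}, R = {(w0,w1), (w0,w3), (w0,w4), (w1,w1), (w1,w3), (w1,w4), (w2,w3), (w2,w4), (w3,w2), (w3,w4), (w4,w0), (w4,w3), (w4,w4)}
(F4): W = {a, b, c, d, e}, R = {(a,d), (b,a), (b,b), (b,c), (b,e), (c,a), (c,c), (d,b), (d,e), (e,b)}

(F3)

This is the axiom for a generalized confluence (Geach) condition; its first-order frame correspondent is ∀x ∀z (xR²z → ∃w (xRw ∧ zRw)).
(F1): fails — 0R²1 but no w with 0Rw and 1Rw.
(F2): fails — wR²x but no t with wRt and xRt.
(F3): ✓.
(F4): fails — aR²b but no w with aRw and bRw.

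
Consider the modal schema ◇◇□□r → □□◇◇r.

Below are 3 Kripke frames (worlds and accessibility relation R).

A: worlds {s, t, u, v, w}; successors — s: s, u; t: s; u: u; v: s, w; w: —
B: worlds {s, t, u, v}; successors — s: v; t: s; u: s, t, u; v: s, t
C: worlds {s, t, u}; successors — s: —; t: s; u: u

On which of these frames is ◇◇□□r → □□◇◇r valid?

Frame correspondent (Sahlqvist): ∀x ∀y ∀z ((xR²y ∧ xR²z) → ∃w (yR²w ∧ zR²w)) — i.e. a generalized confluence (Geach) condition.
A: ✓.
B: fails — sR²s, sR²t but no w with sR²w and tR²w.
C: ✓.
Valid on: A, C.

A, C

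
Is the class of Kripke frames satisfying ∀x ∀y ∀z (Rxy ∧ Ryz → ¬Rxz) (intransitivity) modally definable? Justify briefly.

No — not modally definable

If a class were modally definable it would be closed under surjective bounded morphisms (Goldblatt–Thomason).
The 5-cycle (worlds 0,1,2,3,4 with 0→1→2→3→4→0) is intransitive. Mapping every world to a single reflexive point • is a surjective bounded morphism; the reflexive point is not intransitive (R••∧R•• but R••).
So the class is not modally definable.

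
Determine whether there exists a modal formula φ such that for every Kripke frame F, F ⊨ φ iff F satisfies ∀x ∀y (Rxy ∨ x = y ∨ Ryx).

If a class were modally definable it would be closed under disjoint unions (Goldblatt–Thomason).
Take 2 disjoint single-world reflexive frames: each is trivially connected, but their disjoint union has 2 worlds with no edge between distinct components, so it is not connected.
Hence connectedness of R is not modally definable.

No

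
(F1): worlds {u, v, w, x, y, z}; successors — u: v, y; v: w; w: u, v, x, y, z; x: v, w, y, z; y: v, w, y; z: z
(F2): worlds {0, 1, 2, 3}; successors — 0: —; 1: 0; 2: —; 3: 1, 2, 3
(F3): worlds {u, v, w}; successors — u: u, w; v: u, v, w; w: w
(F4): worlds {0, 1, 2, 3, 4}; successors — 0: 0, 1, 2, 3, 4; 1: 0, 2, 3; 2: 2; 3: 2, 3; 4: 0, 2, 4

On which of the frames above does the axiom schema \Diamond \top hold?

(F1), (F3), (F4)

This is the axiom for seriality; its first-order frame correspondent is \forall x \exists y Rxy.
(F1): condition met.
(F2): fails — world 0 has no successor.
(F3): condition met.
(F4): condition met.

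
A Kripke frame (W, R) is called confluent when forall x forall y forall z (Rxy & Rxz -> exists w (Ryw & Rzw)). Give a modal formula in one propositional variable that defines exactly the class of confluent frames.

◇□r → □◇r

This is convergence; the standard corresponding axiom is .2: ◇□r → □◇r.
Suppose ◇□r→□◇r is valid. Take Rxy, Rxz and set V(r)={w : Ryw}. Then □r at y so ◇□r at x, so □◇r at x, so ◇r at z, giving w with Rzw and Ryw.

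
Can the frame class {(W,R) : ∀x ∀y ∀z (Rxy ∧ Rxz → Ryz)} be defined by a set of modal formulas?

Definable; ◇q → □◇q defines it

The condition is the Euclidean property. A defining modal formula is ◇q → □◇q.
Suppose ◇q→□◇q is valid. Take Rxy, Rxz and set V(q)={y}. Then ◇q at x, so □◇q at x, so ◇q at z, so some w with Rzw has q; w=y, i.e. Rzy. By symmetry of the argument, Ryz.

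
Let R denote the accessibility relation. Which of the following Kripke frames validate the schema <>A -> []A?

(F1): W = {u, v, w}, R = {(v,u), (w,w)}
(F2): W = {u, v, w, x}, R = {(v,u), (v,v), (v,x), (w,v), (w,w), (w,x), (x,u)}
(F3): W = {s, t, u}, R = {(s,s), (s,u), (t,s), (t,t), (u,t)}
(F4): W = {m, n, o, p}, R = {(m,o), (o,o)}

The schema corresponds to partial functionality: forall x forall y forall z (Rxy & Rxz -> y = z).
(F1): ✓.
(F2): fails — v sees both u and v.
(F3): fails — s sees both s and u.
(F4): ✓.

(F1), (F4)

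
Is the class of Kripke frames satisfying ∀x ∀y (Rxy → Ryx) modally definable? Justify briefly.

Yes, by q → □◇q

Yes: it is symmetry, defined by the B schema q → □◇q.
Suppose q→□◇q is valid. Take Rxy and set V(q)={x}. Then q at x, so □◇q at x, so ◇q at y, so some z with Ryz has q; z=x, i.e. Ryx.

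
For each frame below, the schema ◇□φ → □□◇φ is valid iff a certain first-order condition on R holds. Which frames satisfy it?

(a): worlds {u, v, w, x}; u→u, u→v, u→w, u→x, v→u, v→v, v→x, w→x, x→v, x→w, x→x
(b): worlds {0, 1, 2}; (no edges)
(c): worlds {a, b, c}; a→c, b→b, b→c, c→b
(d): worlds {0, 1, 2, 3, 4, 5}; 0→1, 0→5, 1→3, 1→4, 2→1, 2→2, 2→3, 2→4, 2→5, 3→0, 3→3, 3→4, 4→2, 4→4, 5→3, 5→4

(a), (b), (c)

This is the axiom for a generalized confluence (Geach) condition; its first-order frame correspondent is ∀x ∀y ∀z ((xRy ∧ xR²z) → ∃w (yRw ∧ zRw)).
(a): holds.
(b): holds.
(c): holds.
(d): fails — 1R3, 1R²0 but no w with 3Rw and 0Rw.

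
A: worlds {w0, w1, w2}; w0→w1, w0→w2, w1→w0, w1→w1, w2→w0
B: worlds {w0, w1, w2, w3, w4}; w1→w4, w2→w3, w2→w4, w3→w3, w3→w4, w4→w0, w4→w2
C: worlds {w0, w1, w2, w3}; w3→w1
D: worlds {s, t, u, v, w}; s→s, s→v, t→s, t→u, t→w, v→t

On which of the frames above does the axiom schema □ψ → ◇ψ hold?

Frame correspondent (Sahlqvist): ∀x ∃y Rxy — i.e. seriality.
A: satisfies the condition.
B: fails — world w0 has no successor.
C: fails — world w0 has no successor.
D: fails — world u has no successor.

A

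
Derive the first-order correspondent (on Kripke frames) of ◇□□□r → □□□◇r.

∀x ∀y ∀z ((xRy ∧ xR³z) → ∃w (yR³w ∧ zRw))

This is a Sahlqvist (Geach-type) schema ◇^1□^3r → □^3◇^1r.
Minimal-valuation argument: fix x; take any y with xR^1y and any z with xR^3z. Set V(r) to the set of worlds R-reachable from y in exactly 3 steps. Then □^3r holds at y, so the antecedent holds at x; validity forces ◇^1r at z, giving a w with zR^1w and yR^3w.
First-order correspondent: ∀x ∀y ∀z ((xRy ∧ xR³z) → ∃w (yR³w ∧ zRw)).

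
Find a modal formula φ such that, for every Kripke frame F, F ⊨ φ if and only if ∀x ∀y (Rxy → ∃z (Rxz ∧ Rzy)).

□□ψ → □ψ

The condition is density. The C4 schema □□ψ → □ψ defines it.
Suppose □□ψ→□ψ is valid. Take Rxy and set V(ψ)={w : xR²w}. Then □□ψ at x, so □ψ at x, so ψ at y, i.e. ∃z(Rxz∧Rzy).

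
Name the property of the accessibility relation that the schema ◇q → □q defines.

Partial functionality

Suppose ◇q→□q is valid. Take Rxy, Rxz and set V(q)={y}. Then ◇q at x, so □q at x, so q at z, i.e. z=y.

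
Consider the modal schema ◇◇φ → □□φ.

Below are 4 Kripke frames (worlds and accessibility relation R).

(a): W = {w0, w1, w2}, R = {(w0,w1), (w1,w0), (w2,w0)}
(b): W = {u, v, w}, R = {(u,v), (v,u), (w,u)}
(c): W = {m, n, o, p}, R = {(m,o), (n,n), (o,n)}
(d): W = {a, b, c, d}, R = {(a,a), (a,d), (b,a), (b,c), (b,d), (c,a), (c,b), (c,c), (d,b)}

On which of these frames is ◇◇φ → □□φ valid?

(a), (b), (c)

Frame correspondent (Sahlqvist): ∀x ∀y ∀z ((xR²y ∧ xR²z) → ∃w (y = w ∧ z = w)) — i.e. a generalized confluence (Geach) condition.
(a): ✓.
(b): ✓.
(c): ✓.
(d): fails — aR²a, aR²b but a ≠ b.
Valid on: (a), (b), (c).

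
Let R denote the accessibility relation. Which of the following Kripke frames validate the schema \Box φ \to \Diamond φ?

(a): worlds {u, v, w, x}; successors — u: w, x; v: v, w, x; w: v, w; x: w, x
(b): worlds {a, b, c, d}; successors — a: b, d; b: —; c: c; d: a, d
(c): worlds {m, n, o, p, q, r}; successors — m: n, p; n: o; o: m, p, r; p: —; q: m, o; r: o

(a)

Frame correspondent (Sahlqvist): \forall x \exists y Rxy — i.e. seriality.
(a): condition met.
(b): fails — world b has no successor.
(c): fails — world p has no successor.
Valid on: (a).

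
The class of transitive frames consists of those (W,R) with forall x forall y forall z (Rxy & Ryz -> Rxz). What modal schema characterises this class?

□ψ → □□ψ

This is transitivity; the standard corresponding axiom is 4: □ψ → □□ψ.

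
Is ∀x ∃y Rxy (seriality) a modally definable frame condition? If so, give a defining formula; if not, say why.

Definable; □q → ◇q defines it

Yes: it is seriality, defined by the D schema □q → ◇q.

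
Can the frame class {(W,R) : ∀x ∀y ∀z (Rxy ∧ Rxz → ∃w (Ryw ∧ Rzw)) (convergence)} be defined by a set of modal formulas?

This is a Sahlqvist condition; the .2 axiom ◇□q → □◇q defines it.

Yes — defined by ◇□q → □◇q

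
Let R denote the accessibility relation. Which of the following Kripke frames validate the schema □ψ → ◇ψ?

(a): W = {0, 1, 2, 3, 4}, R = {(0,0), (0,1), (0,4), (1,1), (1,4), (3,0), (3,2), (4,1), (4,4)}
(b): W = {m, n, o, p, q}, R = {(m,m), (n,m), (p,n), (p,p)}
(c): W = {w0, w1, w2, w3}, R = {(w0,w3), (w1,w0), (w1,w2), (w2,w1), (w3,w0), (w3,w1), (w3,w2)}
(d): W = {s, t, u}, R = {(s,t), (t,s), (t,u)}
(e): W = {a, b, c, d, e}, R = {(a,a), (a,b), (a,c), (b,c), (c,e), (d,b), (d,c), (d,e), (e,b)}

(c), (e)

This is the axiom for seriality; its first-order frame correspondent is ∀x ∃y Rxy.
(a): fails — world 2 has no successor.
(b): fails — world o has no successor.
(c): condition met.
(d): fails — world u has no successor.
(e): condition met.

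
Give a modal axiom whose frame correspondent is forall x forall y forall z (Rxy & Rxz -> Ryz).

The condition is the Euclidean property. The 5 schema ◇ψ → □◇ψ defines it.
Suppose ◇ψ→□◇ψ is valid. Take Rxy, Rxz and set V(ψ)={y}. Then ◇ψ at x, so □◇ψ at x, so ◇ψ at z, so some w with Rzw has ψ; w=y, i.e. Rzy. By symmetry of the argument, Ryz.

◇ψ → □◇ψ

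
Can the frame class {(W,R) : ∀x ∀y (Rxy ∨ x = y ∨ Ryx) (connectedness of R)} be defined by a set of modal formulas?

If a class were modally definable it would be closed under disjoint unions (Goldblatt–Thomason).
Take 2 disjoint single-world reflexive frames: each is trivially connected, but their disjoint union has 2 worlds with no edge between distinct components, so it is not connected.
So no modal formula (or set of formulas) defines exactly the connected frames.

No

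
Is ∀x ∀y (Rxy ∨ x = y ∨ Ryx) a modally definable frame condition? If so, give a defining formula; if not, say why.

Not modally definable

If a class were modally definable it would be closed under disjoint unions (Goldblatt–Thomason).
Take 4 disjoint single-world reflexive frames: each is trivially connected, but their disjoint union has 4 worlds with no edge between distinct components, so it is not connected.
So no modal formula (or set of formulas) defines exactly the connected frames.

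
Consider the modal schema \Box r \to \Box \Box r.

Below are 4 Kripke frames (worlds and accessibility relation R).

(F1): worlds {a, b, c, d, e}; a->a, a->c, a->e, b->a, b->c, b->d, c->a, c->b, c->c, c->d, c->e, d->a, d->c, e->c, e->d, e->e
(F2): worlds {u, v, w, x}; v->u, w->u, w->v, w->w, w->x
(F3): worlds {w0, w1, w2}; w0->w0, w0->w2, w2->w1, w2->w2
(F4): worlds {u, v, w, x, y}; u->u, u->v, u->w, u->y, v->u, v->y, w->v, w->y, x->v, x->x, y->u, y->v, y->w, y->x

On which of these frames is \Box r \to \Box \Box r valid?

Frame correspondent (Sahlqvist): \forall x \forall y \forall z (Rxy \wedge Ryz \to Rxz) — i.e. transitivity.
(F1): fails — Rbc and Rcb but not Rbb.
(F2): satisfies the condition.
(F3): fails — Rw0w2 and Rw2w1 but not Rw0w1.
(F4): fails — Rvu and Ruv but not Rvv.

(F2)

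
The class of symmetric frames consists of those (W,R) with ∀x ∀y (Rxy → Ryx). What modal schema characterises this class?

This is symmetry; the standard corresponding axiom is B: q → □◇q.
Suppose q→□◇q is valid. Take Rxy and set V(q)={x}. Then q at x, so □◇q at x, so ◇q at y, so some z with Ryz has q; z=x, i.e. Ryx.

q → □◇q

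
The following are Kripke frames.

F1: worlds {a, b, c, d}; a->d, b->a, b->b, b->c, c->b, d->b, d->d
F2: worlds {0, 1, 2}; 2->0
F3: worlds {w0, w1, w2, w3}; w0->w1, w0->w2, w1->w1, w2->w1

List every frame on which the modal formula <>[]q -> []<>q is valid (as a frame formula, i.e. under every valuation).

F3

Frame correspondent (Sahlqvist): forall x forall y forall z (Rxy & Rxz -> exists w (Ryw & Rzw)) — i.e. convergence.
F1: fails — Rbc and Rba but c and a have no common successor.
F2: fails — R20 and R20 but 0 and 0 have no common successor.
F3: ✓.
Valid on: F3.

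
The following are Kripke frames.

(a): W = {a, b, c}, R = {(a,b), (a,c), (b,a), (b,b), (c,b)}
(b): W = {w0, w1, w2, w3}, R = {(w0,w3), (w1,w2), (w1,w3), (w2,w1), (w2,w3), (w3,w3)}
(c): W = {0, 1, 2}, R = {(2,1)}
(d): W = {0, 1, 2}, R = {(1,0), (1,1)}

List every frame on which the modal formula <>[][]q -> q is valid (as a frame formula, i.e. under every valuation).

Frame correspondent (Sahlqvist): forall x forall y (xRy -> exists w (y R^2 w & x = w)) — i.e. a generalized confluence (Geach) condition.
(a): condition met.
(b): fails — w0Rw3 but no w with w3R²w and w0=w.
(c): fails — 2R1 but no w with 1R²w and 2=w.
(d): fails — 1R0 but no w with 0R²w and 1=w.

(a)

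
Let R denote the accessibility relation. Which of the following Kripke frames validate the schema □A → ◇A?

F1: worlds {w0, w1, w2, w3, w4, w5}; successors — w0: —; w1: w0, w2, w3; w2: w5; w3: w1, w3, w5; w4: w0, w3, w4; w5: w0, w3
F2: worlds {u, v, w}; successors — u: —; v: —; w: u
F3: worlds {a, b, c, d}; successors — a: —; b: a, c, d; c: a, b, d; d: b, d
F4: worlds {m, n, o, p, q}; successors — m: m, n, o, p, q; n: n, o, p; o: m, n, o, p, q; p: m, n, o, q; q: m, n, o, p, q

This is the axiom for seriality; its first-order frame correspondent is ∀x ∃y Rxy.
F1: fails — world w0 has no successor.
F2: fails — world u has no successor.
F3: fails — world a has no successor.
F4: condition met.
Valid on: F4.

F4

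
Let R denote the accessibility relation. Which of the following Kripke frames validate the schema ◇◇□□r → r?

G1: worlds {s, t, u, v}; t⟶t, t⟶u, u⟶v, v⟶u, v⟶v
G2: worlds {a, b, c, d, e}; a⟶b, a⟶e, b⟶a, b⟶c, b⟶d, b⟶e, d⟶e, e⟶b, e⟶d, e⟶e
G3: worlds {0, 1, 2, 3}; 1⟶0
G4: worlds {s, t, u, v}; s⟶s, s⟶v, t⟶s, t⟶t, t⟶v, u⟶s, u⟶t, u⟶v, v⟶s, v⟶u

The schema corresponds to a generalized confluence (Geach) condition: ∀x ∀y (xR²y → ∃w (yR²w ∧ x = w)).
G1: fails — tR²u but no w with uR²w and t=w.
G2: fails — aR²b but no w with bR²w and a=w.
G3: holds.
G4: fails — tR²s but no w with sR²w and t=w.
Valid on: G3.

G3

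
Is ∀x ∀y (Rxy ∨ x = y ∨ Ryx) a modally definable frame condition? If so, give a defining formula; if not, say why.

No

If a class were modally definable it would be closed under disjoint unions (Goldblatt–Thomason).
Take 4 disjoint single-world reflexive frames: each is trivially connected, but their disjoint union has 4 worlds with no edge between distinct components, so it is not connected.
Hence connectedness of R is not modally definable.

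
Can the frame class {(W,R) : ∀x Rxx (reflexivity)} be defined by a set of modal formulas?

Definable; □p → p defines it

The condition is reflexivity. A defining modal formula is □p → p.
Suppose □p→p is valid. At any x set V(p)={w : Rxw}. Then □p holds at x, so p holds at x, i.e. Rxx.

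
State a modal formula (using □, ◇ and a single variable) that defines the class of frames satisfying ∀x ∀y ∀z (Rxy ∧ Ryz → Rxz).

□ψ → □□ψ

This is transitivity; the standard corresponding axiom is 4: □ψ → □□ψ.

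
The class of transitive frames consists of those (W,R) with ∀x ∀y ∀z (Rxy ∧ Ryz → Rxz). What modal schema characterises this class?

The condition is transitivity. The 4 schema □q → □□q defines it.
Suppose □q→□□q is valid. Take Rxy, Ryz and set V(q)={w : Rxw}. Then □q at x, so □□q at x, so □q at y, so q at z, i.e. Rxz.

□q → □□q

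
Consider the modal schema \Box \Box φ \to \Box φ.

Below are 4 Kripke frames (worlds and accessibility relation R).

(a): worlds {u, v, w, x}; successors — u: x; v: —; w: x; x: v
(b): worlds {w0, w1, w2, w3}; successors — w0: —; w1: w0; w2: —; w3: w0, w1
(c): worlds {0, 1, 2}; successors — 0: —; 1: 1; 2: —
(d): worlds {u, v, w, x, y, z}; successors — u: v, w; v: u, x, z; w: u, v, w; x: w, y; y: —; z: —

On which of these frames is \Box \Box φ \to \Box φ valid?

The schema corresponds to density: \forall x \forall y (Rxy \to \exists z (Rxz \wedge Rzy)).
(a): fails — Rwx but no z with Rwz and Rzx.
(b): fails — Rw1w0 but no z with Rw1z and Rzw0.
(c): condition met.
(d): fails — Rvz but no t with Rvt and Rtz.

(c)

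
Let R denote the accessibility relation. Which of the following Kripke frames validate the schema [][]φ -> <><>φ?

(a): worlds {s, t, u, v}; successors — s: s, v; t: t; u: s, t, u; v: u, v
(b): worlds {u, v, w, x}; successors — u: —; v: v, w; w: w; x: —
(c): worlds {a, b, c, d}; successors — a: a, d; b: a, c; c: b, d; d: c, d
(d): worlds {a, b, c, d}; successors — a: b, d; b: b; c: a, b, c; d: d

Frame correspondent (Sahlqvist): forall x exists w (x R^2 w & x R^2 w) — i.e. a generalized confluence (Geach) condition.
(a): condition met.
(b): fails — at u but no t with uR²t and uR²t.
(c): condition met.
(d): condition met.

(a), (c), (d)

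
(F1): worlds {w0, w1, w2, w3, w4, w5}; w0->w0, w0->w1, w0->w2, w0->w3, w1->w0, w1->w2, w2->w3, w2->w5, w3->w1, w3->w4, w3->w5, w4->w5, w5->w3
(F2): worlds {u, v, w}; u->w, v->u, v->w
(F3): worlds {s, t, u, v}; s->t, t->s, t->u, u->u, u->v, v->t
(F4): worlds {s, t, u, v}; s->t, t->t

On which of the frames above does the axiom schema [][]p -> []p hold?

(F4)

Frame correspondent (Sahlqvist): forall x forall y (Rxy -> exists z (Rxz & Rzy)) — i.e. density.
(F1): fails — Rw3w1 but no z with Rw3z and Rzw1.
(F2): fails — Rvu but no z with Rvz and Rzu.
(F3): fails — Rvt but no z with Rvz and Rzt.
(F4): condition met.
Valid on: (F4).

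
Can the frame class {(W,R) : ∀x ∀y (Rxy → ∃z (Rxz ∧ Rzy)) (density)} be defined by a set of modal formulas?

This is a Sahlqvist condition; the C4 axiom □□p → □p defines it.

Yes — defined by □□p → □p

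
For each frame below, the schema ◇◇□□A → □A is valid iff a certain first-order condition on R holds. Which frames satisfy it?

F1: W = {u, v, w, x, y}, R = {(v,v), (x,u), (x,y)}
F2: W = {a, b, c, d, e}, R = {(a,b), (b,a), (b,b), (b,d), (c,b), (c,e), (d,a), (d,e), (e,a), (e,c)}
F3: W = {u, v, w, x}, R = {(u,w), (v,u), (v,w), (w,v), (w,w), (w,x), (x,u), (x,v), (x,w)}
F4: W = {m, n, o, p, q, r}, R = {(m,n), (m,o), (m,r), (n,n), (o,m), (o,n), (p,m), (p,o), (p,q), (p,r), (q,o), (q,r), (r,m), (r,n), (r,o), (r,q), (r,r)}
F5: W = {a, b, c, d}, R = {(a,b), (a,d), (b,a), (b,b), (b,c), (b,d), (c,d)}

Frame correspondent (Sahlqvist): ∀x ∀y ∀z ((xR²y ∧ xRz) → ∃w (yR²w ∧ z = w)) — i.e. a generalized confluence (Geach) condition.
F1: condition met.
F2: fails — bR²d, bRd but no w with dR²w and d=w.
F3: fails — vR²v, vRu but no t with vR²t and u=t.
F4: fails — mR²n, mRo but no w with nR²w and o=w.
F5: fails — aR²c, aRb but no w with cR²w and b=w.
Valid on: F1.

F1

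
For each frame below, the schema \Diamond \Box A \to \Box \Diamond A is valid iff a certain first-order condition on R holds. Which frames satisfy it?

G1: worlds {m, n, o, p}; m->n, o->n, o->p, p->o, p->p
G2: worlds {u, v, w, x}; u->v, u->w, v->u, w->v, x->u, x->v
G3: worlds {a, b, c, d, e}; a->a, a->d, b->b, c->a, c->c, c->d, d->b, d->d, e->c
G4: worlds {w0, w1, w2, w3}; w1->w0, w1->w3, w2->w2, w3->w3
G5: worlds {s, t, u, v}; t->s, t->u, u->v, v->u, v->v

G3

Frame correspondent (Sahlqvist): \forall x \forall y \forall z (Rxy \wedge Rxz \to \exists w (Ryw \wedge Rzw)) — i.e. convergence.
G1: fails — Rmn and Rmn but n and n have no common successor.
G2: fails — Ruv and Ruw but v and w have no common successor.
G3: holds.
G4: fails — Rw1w0 and Rw1w0 but w0 and w0 have no common successor.
G5: fails — Rts and Rts but s and s have no common successor.
Valid on: G3.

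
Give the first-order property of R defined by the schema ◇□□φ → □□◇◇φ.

∀x ∀y ∀z ((xRy ∧ xR²z) → ∃w (yR²w ∧ zR²w))

This is a Sahlqvist (Geach-type) schema ◇^1□^2φ → □^2◇^2φ.
First-order correspondent: ∀x ∀y ∀z ((xRy ∧ xR²z) → ∃w (yR²w ∧ zR²w)).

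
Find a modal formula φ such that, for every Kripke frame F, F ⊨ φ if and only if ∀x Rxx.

□p → p

The condition is reflexivity. The T schema □p → p defines it.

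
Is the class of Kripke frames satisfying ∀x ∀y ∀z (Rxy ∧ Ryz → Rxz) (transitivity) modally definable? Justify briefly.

Yes, by □p → □□p

The condition is transitivity. A defining modal formula is □p → □□p.
Suppose □p→□□p is valid. Take Rxy, Ryz and set V(p)={w : Rxw}. Then □p at x, so □□p at x, so □p at y, so p at z, i.e. Rxz.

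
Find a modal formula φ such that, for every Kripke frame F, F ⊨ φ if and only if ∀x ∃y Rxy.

A defining formula is □q → ◇q (the D axiom).
Suppose □q→◇q is valid. At any x set V(q)=W. Then □q at x, so ◇q at x, so x has a successor.

□q → ◇q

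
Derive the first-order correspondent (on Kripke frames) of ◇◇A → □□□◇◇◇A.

This is a Sahlqvist (Geach-type) schema ◇^2□^0A → □^3◇^3A.
Minimal-valuation argument: fix x; take any y with xR^2y and any z with xR^3z. Set V(A) to the set of worlds R-reachable from y in exactly 0 steps. Then □^0A holds at y, so the antecedent holds at x; validity forces ◇^3A at z, giving a w with zR^3w and yR^0w.
First-order correspondent: ∀x ∀y ∀z ((xR²y ∧ xR³z) → ∃w (y = w ∧ zR³w)).

∀x ∀y ∀z ((xR²y ∧ xR³z) → ∃w (y = w ∧ zR³w))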